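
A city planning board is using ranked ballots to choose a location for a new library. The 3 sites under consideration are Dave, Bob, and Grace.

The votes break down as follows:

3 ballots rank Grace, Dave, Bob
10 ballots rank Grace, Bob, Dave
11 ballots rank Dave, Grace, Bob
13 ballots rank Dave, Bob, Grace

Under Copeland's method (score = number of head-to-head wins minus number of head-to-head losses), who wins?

Pairwise results:
  Dave vs Bob: Dave wins 27–10.
  Dave vs Grace: Dave wins 24–13.
  Bob vs Grace: Grace wins 24–13.
Copeland scores (wins − losses):
  Dave: 2 − 0 = 2
  Bob: 0 − 2 = -2
  Grace: 1 − 1 = 0
Dave has the best Copeland score.

Dave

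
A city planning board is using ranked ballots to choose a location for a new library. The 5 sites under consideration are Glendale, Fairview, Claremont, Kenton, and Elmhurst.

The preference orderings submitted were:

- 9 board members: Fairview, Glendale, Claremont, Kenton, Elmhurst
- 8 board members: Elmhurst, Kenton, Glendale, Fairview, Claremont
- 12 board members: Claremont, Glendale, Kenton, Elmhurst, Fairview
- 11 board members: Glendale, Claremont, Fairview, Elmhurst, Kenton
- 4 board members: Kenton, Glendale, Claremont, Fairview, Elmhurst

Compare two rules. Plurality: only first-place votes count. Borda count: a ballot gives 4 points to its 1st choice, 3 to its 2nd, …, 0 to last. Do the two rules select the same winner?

Plurality first-place counts: Glendale 11, Fairview 9, Claremont 12, Kenton 4, Elmhurst 8 → Claremont.
Borda totals: Glendale 135, Fairview 70, Claremont 107, Kenton 73, Elmhurst 55 → Glendale.
The two rules disagree: plurality picks Claremont, Borda picks Glendale.

No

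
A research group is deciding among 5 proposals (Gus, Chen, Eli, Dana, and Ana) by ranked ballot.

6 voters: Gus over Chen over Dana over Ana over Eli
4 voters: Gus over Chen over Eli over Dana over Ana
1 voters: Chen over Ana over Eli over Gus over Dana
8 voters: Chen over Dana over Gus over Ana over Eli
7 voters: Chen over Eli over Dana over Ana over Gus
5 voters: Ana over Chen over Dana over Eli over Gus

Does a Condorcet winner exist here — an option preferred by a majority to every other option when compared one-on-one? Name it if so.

Head-to-head results (31 voters total):
Gus vs Chen: Chen wins 21–10.
Gus vs Eli: Gus wins 18–13.
Gus vs Dana: Dana wins 20–11.
Gus vs Ana: Gus wins 18–13.
Chen vs Eli: Chen wins 31–0.
Chen vs Dana: Chen wins 31–0.
Chen vs Ana: Chen wins 26–5.
Eli vs Dana: Dana wins 19–12.
Eli vs Ana: Ana wins 20–11.
Dana vs Ana: Dana wins 25–6.
Chen beats each rival — Gus (21–10), Eli (31–0), Dana (31–0), Ana (26–5) — so Chen is the Condorcet winner.

Chen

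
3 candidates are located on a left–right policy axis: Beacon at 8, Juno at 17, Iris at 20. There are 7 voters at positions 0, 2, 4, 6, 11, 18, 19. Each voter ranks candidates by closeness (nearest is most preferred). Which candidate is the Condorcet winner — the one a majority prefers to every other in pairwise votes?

Beacon

With single-peaked preferences on a line, the Condorcet winner is the candidate closest to the median voter.
The median voter (position 6) is closest to Beacon at 8.
Check: Beacon vs Iris — voters closer to Beacon: 5 of 7.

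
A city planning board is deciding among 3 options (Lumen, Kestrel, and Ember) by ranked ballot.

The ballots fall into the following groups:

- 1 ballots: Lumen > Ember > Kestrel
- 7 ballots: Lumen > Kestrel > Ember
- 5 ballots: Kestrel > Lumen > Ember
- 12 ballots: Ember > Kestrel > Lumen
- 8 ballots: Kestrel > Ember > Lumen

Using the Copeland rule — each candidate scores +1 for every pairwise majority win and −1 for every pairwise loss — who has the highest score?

Pairwise results:
  Lumen vs Kestrel: Kestrel wins 25–8.
  Lumen vs Ember: Ember wins 20–13.
  Kestrel vs Ember: Kestrel wins 20–13.
Copeland scores (wins − losses):
  Lumen: 0 − 2 = -2
  Kestrel: 2 − 0 = 2
  Ember: 1 − 1 = 0
Kestrel has the best Copeland score.

Kestrel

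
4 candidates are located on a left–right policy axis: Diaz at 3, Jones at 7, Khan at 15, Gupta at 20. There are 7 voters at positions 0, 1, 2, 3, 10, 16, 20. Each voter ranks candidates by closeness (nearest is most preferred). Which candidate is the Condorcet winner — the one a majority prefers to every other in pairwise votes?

With single-peaked preferences on a line, the Condorcet winner is the candidate closest to the median voter.
The median voter (position 3) is closest to Diaz at 3.
Check: Diaz vs Gupta — voters closer to Diaz: 5 of 7.

Diaz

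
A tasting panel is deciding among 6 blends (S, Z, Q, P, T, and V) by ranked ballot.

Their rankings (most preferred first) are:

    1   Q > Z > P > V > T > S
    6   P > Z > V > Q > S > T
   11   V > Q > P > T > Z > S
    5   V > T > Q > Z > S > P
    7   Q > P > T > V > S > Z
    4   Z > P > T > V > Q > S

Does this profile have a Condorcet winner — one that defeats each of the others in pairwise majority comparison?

No

Head-to-head results (34 voters total):
S vs Z: Z wins 27–7.
S vs Q: Q wins 34–0.
S vs P: P wins 29–5.
S vs T: T wins 28–6.
S vs V: V wins 34–0.
Z vs Q: Q wins 24–10.
Z vs P: P wins 24–10.
Z vs T: T wins 23–11.
Z vs V: V wins 23–11.
Q vs P: Q wins 24–10.
Q vs T: Q wins 25–9.
Q vs V: V wins 26–8.
P vs T: P wins 29–5.
P vs V: P wins 18–16.
T vs V: V wins 23–11.
No candidate beats all others: Q beats P beats V beats Q, a majority cycle.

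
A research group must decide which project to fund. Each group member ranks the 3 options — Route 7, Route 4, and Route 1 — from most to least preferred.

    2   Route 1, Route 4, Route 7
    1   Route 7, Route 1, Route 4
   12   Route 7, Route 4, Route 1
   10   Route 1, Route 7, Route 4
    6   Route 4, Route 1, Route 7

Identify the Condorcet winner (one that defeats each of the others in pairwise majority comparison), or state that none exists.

Head-to-head results (31 voters total):
Route 7 vs Route 4: Route 7 wins 23–8.
Route 7 vs Route 1: Route 1 wins 18–13.
Route 4 vs Route 1: Route 4 wins 18–13.
No candidate beats all others: Route 7 beats Route 4 beats Route 1 beats Route 7, a majority cycle.

None — there is no Condorcet winner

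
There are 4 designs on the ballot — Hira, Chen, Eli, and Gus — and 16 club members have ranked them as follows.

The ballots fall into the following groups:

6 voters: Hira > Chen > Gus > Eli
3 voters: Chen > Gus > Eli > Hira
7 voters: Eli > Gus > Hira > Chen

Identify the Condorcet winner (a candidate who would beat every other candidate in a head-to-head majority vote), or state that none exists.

None — there is no Condorcet winner

Head-to-head results (16 voters total):
Hira vs Chen: Hira wins 13–3.
Hira vs Eli: Eli wins 10–6.
Hira vs Gus: Gus wins 10–6.
Chen vs Eli: Chen wins 9–7.
Chen vs Gus: Chen wins 9–7.
Eli vs Gus: Gus wins 9–7.
No candidate beats all others: Hira beats Chen beats Eli beats Hira, a majority cycle.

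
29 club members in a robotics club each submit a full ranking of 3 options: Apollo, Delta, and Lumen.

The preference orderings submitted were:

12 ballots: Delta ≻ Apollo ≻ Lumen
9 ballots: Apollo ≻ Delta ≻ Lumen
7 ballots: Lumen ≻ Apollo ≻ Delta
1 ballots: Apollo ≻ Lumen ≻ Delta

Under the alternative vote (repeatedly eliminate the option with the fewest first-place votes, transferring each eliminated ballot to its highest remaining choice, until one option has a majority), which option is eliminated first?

Lumen

Round 1: Delta 12, Apollo 10, Lumen 7. Lumen has the fewest and is eliminated.
Round 2: Apollo 17, Delta 12. Apollo has a majority.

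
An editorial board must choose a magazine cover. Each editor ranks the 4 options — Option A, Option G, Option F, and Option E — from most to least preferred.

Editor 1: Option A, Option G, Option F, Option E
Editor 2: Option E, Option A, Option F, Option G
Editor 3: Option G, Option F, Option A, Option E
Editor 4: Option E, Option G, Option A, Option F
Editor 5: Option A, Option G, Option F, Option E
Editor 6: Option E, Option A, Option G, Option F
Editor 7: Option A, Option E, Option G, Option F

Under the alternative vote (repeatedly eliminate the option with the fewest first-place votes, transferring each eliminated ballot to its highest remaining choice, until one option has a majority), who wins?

Option A

Round 1: Option A 3, Option E 3, Option G 1, Option F 0. Option F has the fewest and is eliminated.
Round 2: Option A 3, Option E 3, Option G 1. Option G has the fewest and is eliminated.
Round 3: Option A 4, Option E 3. Option A has a majority.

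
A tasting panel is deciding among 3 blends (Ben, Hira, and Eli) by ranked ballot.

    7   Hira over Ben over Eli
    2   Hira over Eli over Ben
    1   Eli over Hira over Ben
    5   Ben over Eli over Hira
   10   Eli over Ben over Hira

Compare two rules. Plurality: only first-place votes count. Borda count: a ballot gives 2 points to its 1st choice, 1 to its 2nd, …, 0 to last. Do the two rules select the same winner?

Plurality first-place counts: Ben 5, Hira 9, Eli 11 → Eli.
Borda totals: Ben 27, Hira 19, Eli 29 → Eli.
The two rules agree on Eli.

Yes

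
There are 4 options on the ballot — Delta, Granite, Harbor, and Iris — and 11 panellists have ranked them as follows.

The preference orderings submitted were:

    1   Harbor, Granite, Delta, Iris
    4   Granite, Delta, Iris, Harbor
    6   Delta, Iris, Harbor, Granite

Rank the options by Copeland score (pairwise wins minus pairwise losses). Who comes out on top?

Delta

Pairwise results:
  Delta vs Granite: Delta wins 6–5.
  Delta vs Harbor: Delta wins 10–1.
  Delta vs Iris: Delta wins 11–0.
  Granite vs Harbor: Harbor wins 7–4.
  Granite vs Iris: Iris wins 6–5.
  Harbor vs Iris: Iris wins 10–1.
Copeland scores (wins − losses):
  Delta: 3 − 0 = 3
  Granite: 0 − 3 = -3
  Harbor: 1 − 2 = -1
  Iris: 2 − 1 = 1
Delta has the best Copeland score.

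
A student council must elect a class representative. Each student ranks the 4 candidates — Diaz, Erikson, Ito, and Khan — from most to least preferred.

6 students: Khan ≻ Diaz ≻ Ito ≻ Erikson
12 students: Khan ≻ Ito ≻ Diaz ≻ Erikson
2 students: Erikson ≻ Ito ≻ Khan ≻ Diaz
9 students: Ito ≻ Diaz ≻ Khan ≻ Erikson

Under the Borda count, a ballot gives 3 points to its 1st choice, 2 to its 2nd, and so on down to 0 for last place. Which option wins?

Khan

Borda scores:
  Diaz: 6·2 + 12·1 + 2·0 + 9·2 = 42
  Erikson: 6·0 + 12·0 + 2·3 + 9·0 = 6
  Ito: 6·1 + 12·2 + 2·2 + 9·3 = 61
  Khan: 6·3 + 12·3 + 2·1 + 9·1 = 65
Khan has the highest total.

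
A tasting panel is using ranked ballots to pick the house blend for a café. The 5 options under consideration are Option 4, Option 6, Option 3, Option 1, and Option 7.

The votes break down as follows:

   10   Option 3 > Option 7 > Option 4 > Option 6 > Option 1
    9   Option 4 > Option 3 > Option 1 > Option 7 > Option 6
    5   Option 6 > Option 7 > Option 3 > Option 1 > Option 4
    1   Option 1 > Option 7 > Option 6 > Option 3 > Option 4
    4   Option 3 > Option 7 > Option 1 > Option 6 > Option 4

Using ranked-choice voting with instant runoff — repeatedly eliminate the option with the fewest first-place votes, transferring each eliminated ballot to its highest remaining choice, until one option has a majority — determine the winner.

Option 3

Round 1: Option 3 14, Option 4 9, Option 6 5, Option 1 1, Option 7 0. Option 7 has the fewest and is eliminated.
Round 2: Option 3 14, Option 4 9, Option 6 5, Option 1 1. Option 1 has the fewest and is eliminated.
Round 3: Option 3 14, Option 4 9, Option 6 6. Option 6 has the fewest and is eliminated.
Round 4: Option 3 20, Option 4 9. Option 3 has a majority.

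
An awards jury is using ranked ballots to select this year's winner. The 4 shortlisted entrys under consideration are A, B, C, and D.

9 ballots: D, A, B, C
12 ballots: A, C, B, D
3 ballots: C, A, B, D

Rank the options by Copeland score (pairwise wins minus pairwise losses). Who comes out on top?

A

Pairwise results:
  A vs B: A wins 24–0.
  A vs C: A wins 21–3.
  A vs D: A wins 15–9.
  B vs C: C wins 15–9.
  B vs D: B wins 15–9.
  C vs D: C wins 15–9.
Copeland scores (wins − losses):
  A: 3 − 0 = 3
  B: 1 − 2 = -1
  C: 2 − 1 = 1
  D: 0 − 3 = -3
A has the best Copeland score.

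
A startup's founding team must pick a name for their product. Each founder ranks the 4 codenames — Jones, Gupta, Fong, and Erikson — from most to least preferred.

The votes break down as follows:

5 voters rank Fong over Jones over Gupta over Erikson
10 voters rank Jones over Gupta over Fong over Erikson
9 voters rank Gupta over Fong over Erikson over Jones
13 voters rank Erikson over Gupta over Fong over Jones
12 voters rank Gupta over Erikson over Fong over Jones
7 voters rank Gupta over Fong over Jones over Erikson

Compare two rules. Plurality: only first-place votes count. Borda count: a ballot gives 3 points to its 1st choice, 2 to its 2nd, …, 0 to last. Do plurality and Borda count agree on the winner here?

Plurality first-place counts: Jones 10, Gupta 28, Fong 5, Erikson 13 → Gupta.
Borda totals: Jones 47, Gupta 135, Fong 82, Erikson 72 → Gupta.
The two rules agree on Gupta.

Yes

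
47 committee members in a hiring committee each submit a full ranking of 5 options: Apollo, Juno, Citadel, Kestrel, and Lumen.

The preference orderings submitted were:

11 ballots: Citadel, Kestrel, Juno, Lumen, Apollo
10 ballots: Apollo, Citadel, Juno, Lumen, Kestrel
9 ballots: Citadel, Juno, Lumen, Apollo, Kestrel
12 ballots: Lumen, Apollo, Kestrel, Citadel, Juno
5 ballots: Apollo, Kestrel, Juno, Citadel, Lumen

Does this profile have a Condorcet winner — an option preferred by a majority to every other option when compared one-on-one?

Head-to-head results (47 voters total):
Apollo vs Juno: Apollo wins 27–20.
Apollo vs Citadel: Apollo wins 27–20.
Apollo vs Kestrel: Apollo wins 36–11.
Apollo vs Lumen: Lumen wins 32–15.
Juno vs Citadel: Citadel wins 42–5.
Juno vs Kestrel: Kestrel wins 28–19.
Juno vs Lumen: Juno wins 35–12.
Citadel vs Kestrel: Citadel wins 30–17.
Citadel vs Lumen: Citadel wins 35–12.
Kestrel vs Lumen: Lumen wins 31–16.
No candidate beats all others: Apollo beats Juno beats Lumen beats Apollo, a majority cycle.

No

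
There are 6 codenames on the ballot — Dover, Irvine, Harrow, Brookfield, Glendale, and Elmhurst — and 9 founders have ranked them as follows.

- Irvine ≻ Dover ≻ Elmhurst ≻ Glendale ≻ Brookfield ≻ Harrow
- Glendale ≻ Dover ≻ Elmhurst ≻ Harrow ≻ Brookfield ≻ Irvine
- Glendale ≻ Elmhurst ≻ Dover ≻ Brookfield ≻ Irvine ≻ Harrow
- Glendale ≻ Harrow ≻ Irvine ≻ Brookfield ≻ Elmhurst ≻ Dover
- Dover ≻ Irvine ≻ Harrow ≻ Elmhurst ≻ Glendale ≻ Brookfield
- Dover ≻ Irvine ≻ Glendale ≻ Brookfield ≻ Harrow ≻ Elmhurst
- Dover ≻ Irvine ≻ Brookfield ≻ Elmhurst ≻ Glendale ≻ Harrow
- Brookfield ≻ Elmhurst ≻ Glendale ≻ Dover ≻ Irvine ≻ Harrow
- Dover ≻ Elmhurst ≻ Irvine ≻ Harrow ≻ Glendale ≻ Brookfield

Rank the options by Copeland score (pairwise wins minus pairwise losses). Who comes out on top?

Dover

Pairwise results:
  Dover vs Irvine: Dover wins 7–2.
  Dover vs Harrow: Dover wins 8–1.
  Dover vs Brookfield: Dover wins 7–2.
  Dover vs Glendale: Dover wins 5–4.
  Dover vs Elmhurst: Dover wins 6–3.
  Irvine vs Harrow: Irvine wins 7–2.
  Irvine vs Brookfield: Irvine wins 6–3.
  Irvine vs Glendale: Irvine wins 5–4.
  Irvine vs Elmhurst: Irvine wins 5–4.
  Harrow vs Brookfield: Brookfield wins 5–4.
  Harrow vs Glendale: Glendale wins 7–2.
  Harrow vs Elmhurst: Elmhurst wins 6–3.
  Brookfield vs Glendale: Glendale wins 7–2.
  Brookfield vs Elmhurst: Elmhurst wins 5–4.
  Glendale vs Elmhurst: Elmhurst wins 5–4.
Copeland scores (wins − losses):
  Dover: 5 − 0 = 5
  Irvine: 4 − 1 = 3
  Harrow: 0 − 5 = -5
  Brookfield: 1 − 4 = -3
  Glendale: 2 − 3 = -1
  Elmhurst: 3 − 2 = 1
Dover has the best Copeland score.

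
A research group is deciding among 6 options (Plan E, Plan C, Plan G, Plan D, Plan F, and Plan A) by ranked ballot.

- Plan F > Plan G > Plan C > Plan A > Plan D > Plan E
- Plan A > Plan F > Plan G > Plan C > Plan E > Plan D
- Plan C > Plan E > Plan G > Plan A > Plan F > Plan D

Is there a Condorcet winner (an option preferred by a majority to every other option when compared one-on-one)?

No

Head-to-head results (3 voters total):
Plan E vs Plan C: Plan C wins 3–0.
Plan E vs Plan G: Plan G wins 2–1.
Plan E vs Plan D: Plan E wins 2–1.
Plan E vs Plan F: Plan F wins 2–1.
Plan E vs Plan A: Plan A wins 2–1.
Plan C vs Plan G: Plan G wins 2–1.
Plan C vs Plan D: Plan C wins 3–0.
Plan C vs Plan F: Plan F wins 2–1.
Plan C vs Plan A: Plan C wins 2–1.
Plan G vs Plan D: Plan G wins 3–0.
Plan G vs Plan F: Plan F wins 2–1.
Plan G vs Plan A: Plan G wins 2–1.
Plan D vs Plan F: Plan F wins 3–0.
Plan D vs Plan A: Plan A wins 3–0.
Plan F vs Plan A: Plan A wins 2–1.
No candidate beats all others: Plan C beats Plan A beats Plan F beats Plan C, a majority cycle.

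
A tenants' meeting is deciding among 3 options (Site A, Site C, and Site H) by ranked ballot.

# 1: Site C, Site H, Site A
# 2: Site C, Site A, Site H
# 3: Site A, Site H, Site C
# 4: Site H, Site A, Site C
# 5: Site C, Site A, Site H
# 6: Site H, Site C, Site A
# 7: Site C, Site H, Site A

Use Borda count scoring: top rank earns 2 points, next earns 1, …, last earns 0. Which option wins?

Site C

Borda scores:
  Site A: 0 + 1 + 2 + 1 + 1 + 0 + 0 = 5
  Site C: 2 + 2 + 0 + 0 + 2 + 1 + 2 = 9
  Site H: 1 + 0 + 1 + 2 + 0 + 2 + 1 = 7
Site C has the highest total.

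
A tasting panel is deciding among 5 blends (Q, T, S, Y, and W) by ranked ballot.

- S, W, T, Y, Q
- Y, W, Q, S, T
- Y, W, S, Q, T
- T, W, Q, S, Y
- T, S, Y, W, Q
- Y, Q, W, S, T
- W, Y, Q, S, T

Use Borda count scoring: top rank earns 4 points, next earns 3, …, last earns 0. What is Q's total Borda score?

10

Borda scores:
  Q: 0 + 2 + 1 + 2 + 0 + 3 + 2 = 10
  T: 2 + 0 + 0 + 4 + 4 + 0 + 0 = 10
  S: 4 + 1 + 2 + 1 + 3 + 1 + 1 = 13
  Y: 1 + 4 + 4 + 0 + 2 + 4 + 3 = 18
  W: 3 + 3 + 3 + 3 + 1 + 2 + 4 = 19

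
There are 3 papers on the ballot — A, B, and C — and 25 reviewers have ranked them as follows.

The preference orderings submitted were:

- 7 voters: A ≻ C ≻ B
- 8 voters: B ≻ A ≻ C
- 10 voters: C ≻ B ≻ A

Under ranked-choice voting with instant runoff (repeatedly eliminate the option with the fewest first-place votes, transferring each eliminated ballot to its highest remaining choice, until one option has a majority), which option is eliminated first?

A

Round 1: C 10, B 8, A 7. A has the fewest and is eliminated.
Round 2: C 17, B 8. C has a majority.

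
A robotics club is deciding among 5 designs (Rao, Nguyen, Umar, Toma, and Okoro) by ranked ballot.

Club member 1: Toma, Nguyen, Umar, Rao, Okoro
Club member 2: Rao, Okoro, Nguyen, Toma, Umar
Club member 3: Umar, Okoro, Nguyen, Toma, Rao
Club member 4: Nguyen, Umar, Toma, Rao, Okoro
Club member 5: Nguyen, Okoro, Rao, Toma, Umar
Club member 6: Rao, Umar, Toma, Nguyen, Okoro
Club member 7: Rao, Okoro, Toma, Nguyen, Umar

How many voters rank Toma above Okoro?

Ballots ranking Toma above Okoro: 3.
Ballots ranking Okoro above Toma: 4.
So 3 of 7 voters prefer Toma to Okoro.

3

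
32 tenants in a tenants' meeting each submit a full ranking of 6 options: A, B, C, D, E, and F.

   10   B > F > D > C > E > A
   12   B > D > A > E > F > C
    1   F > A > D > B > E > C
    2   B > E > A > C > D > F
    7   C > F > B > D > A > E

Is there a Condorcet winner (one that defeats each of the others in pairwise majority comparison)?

Head-to-head results (32 voters total):
A vs B: B wins 31–1.
A vs C: C wins 17–15.
A vs D: D wins 29–3.
A vs E: A wins 20–12.
A vs F: F wins 18–14.
B vs C: B wins 25–7.
B vs D: B wins 31–1.
B vs E: B wins 32–0.
B vs F: B wins 24–8.
C vs D: D wins 23–9.
C vs E: C wins 17–15.
C vs F: F wins 23–9.
D vs E: D wins 30–2.
D vs F: F wins 18–14.
E vs F: F wins 18–14.
B beats each rival — A (31–1), C (25–7), D (31–1), E (32–0), F (24–8) — so B is the Condorcet winner.

Yes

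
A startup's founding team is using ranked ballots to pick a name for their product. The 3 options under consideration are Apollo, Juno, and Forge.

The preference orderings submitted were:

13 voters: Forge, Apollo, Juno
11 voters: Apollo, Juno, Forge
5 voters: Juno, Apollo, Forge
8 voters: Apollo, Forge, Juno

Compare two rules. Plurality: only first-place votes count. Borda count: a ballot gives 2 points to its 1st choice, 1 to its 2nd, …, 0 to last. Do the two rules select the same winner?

Yes

Plurality first-place counts: Apollo 19, Juno 5, Forge 13 → Apollo.
Borda totals: Apollo 56, Juno 21, Forge 34 → Apollo.
The two rules agree on Apollo.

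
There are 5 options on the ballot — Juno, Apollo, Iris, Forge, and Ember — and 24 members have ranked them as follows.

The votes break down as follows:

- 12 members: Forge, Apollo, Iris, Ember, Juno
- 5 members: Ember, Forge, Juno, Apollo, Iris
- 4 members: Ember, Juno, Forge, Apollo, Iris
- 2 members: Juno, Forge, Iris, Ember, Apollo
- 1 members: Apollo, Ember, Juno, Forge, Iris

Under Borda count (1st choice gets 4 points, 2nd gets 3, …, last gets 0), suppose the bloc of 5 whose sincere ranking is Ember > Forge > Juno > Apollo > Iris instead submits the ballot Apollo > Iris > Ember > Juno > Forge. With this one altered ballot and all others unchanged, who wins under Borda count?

Apollo

Borda totals with the altered ballot: Juno 27, Apollo 64, Iris 43, Forge 63, Ember 43.
The switch changes the winner from Forge to Apollo.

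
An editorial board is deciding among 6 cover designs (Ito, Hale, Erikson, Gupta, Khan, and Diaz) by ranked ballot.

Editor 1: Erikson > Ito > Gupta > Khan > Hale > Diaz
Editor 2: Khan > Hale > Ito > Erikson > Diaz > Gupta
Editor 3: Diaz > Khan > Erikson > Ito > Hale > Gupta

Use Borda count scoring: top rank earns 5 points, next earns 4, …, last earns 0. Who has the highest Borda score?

Khan

Borda scores:
  Ito: 4 + 3 + 2 = 9
  Hale: 1 + 4 + 1 = 6
  Erikson: 5 + 2 + 3 = 10
  Gupta: 3 + 0 + 0 = 3
  Khan: 2 + 5 + 4 = 11
  Diaz: 0 + 1 + 5 = 6
Khan has the highest total.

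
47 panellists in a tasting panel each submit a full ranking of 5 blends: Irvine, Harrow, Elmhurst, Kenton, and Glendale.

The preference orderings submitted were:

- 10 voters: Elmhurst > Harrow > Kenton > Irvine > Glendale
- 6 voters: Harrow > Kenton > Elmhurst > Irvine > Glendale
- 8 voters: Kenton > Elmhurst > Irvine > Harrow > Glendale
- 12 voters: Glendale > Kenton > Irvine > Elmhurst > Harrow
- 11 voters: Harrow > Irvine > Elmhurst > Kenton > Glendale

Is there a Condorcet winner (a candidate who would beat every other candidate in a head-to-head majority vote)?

No

Head-to-head results (47 voters total):
Irvine vs Harrow: Harrow wins 27–20.
Irvine vs Elmhurst: Elmhurst wins 24–23.
Irvine vs Kenton: Kenton wins 36–11.
Irvine vs Glendale: Irvine wins 35–12.
Harrow vs Elmhurst: Elmhurst wins 30–17.
Harrow vs Kenton: Harrow wins 27–20.
Harrow vs Glendale: Harrow wins 35–12.
Elmhurst vs Kenton: Kenton wins 26–21.
Elmhurst vs Glendale: Elmhurst wins 35–12.
Kenton vs Glendale: Kenton wins 35–12.
No candidate beats all others: Harrow beats Kenton beats Elmhurst beats Harrow, a majority cycle.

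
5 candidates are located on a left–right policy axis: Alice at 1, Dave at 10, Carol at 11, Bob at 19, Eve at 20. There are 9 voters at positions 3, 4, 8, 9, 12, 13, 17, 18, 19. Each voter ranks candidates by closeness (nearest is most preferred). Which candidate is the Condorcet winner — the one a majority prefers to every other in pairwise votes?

With single-peaked preferences on a line, the Condorcet winner is the candidate closest to the median voter.
The median voter (position 12) is closest to Carol at 11.
Check: Carol vs Dave — voters closer to Carol: 5 of 9.

Carol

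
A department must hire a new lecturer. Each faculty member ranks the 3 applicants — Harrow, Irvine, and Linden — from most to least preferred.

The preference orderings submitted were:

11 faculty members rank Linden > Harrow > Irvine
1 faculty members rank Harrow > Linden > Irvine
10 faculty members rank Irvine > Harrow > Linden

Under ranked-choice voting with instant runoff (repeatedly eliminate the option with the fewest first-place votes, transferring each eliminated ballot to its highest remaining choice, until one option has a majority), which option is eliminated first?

Harrow

Round 1: Linden 11, Irvine 10, Harrow 1. Harrow has the fewest and is eliminated.
Round 2: Linden 12, Irvine 10. Linden has a majority.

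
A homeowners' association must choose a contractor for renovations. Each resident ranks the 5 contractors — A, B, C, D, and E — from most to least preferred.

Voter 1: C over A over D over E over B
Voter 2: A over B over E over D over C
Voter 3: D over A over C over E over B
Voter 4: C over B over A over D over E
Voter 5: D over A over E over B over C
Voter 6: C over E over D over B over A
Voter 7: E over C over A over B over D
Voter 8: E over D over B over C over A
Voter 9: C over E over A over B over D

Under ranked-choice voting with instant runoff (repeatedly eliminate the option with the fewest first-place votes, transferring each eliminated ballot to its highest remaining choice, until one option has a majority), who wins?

Round 1: C 4, D 2, E 2, A 1, B 0. B has the fewest and is eliminated.
Round 2: C 4, D 2, E 2, A 1. A has the fewest and is eliminated.
Round 3: C 4, E 3, D 2. D has the fewest and is eliminated.
Round 4: C 5, E 4. C has a majority.

C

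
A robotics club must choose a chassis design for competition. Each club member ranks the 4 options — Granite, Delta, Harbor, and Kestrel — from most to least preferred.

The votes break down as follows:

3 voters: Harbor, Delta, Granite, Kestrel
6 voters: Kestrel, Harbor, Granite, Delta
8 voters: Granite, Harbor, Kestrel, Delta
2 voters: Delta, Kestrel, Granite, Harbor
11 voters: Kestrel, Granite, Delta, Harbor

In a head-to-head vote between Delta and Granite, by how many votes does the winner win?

Ballots ranking Delta above Granite: 3+2 = 5.
Ballots ranking Granite above Delta: 6+8+11 = 25.
Granite wins 25–5, a margin of 20.

20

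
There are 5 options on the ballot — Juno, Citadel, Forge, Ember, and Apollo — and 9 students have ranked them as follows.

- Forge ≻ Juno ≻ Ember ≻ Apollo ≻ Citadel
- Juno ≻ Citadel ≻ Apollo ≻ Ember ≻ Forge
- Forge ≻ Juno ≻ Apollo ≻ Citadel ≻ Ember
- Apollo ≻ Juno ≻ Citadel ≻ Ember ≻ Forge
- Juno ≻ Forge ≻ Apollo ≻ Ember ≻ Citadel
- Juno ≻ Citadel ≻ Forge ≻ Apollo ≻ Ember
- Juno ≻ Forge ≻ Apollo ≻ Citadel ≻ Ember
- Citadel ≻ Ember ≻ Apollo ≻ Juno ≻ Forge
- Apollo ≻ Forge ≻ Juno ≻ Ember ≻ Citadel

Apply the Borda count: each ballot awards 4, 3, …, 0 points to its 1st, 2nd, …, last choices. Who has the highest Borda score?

Borda scores:
  Juno: 3 + 4 + 3 + 3 + 4 + 4 + 4 + 1 + 2 = 28
  Citadel: 0 + 3 + 1 + 2 + 0 + 3 + 1 + 4 + 0 = 14
  Forge: 4 + 0 + 4 + 0 + 3 + 2 + 3 + 0 + 3 = 19
  Ember: 2 + 1 + 0 + 1 + 1 + 0 + 0 + 3 + 1 = 9
  Apollo: 1 + 2 + 2 + 4 + 2 + 1 + 2 + 2 + 4 = 20
Juno has the highest total.

Juno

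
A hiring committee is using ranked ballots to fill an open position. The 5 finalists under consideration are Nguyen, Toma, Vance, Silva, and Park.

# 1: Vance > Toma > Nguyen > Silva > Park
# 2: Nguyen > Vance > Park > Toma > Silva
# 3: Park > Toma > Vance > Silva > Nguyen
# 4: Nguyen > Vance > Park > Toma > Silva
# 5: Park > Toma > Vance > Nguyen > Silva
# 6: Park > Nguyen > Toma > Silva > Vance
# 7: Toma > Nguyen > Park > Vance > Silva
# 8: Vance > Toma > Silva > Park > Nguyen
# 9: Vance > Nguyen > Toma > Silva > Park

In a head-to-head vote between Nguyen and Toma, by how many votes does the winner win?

Ballots ranking Nguyen above Toma: 4.
Ballots ranking Toma above Nguyen: 5.
Toma wins 5–4, a margin of 1.

1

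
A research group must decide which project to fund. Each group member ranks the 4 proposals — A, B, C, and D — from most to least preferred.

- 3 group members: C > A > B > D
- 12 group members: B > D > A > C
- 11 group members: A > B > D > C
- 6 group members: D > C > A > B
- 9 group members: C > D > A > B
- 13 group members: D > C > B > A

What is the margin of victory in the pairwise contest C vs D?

30

Ballots ranking C above D: 3+9 = 12.
Ballots ranking D above C: 12+11+6+13 = 42.
D wins 42–12, a margin of 30.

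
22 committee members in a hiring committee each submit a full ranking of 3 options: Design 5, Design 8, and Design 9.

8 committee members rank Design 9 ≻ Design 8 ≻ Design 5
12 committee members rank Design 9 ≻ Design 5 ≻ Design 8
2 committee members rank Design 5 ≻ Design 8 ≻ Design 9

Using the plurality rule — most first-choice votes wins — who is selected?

First-place vote totals:
  Design 5: 2
  Design 8: 0
  Design 9: 20
Design 9 has the most first-place votes.

Design 9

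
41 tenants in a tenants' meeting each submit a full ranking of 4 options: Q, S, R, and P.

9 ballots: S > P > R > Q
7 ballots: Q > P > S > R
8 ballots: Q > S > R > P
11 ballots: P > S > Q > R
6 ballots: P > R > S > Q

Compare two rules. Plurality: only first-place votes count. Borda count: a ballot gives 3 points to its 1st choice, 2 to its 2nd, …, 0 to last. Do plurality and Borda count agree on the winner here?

Plurality first-place counts: Q 15, S 9, R 0, P 17 → P.
Borda totals: Q 56, S 78, R 29, P 83 → P.
The two rules agree on P.

Yes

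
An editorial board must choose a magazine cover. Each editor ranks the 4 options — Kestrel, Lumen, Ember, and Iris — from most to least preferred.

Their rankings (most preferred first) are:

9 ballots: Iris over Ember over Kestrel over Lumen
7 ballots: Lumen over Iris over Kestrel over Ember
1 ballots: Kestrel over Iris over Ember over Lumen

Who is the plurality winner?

Iris

First-place vote totals:
  Kestrel: 1
  Lumen: 7
  Ember: 0
  Iris: 9
Iris has the most first-place votes.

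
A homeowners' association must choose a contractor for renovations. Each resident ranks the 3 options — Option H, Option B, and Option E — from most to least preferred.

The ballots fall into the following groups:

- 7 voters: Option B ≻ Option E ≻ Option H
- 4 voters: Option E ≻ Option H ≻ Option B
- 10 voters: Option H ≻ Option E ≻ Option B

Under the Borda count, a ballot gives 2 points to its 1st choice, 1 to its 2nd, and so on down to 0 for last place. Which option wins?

Borda scores:
  Option H: 7·0 + 4·1 + 10·2 = 24
  Option B: 7·2 + 4·0 + 10·0 = 14
  Option E: 7·1 + 4·2 + 10·1 = 25
Option E has the highest total.

Option E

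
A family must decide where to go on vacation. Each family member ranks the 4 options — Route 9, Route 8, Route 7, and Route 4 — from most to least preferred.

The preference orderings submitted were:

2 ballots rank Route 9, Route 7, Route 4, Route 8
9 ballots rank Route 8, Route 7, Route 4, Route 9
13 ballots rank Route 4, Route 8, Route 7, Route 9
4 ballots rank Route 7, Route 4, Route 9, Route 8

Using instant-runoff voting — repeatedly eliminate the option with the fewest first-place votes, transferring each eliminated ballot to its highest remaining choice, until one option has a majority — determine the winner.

Route 4

Round 1: Route 4 13, Route 8 9, Route 7 4, Route 9 2. Route 9 has the fewest and is eliminated.
Round 2: Route 4 13, Route 8 9, Route 7 6. Route 7 has the fewest and is eliminated.
Round 3: Route 4 19, Route 8 9. Route 4 has a majority.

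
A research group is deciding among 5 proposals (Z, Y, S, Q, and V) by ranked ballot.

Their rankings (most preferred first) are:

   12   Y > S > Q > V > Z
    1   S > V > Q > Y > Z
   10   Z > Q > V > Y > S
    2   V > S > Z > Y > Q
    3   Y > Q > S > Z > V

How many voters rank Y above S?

25

Ballots ranking Y above S: 12+10+3 = 25.
Ballots ranking S above Y: 1+2 = 3.
So 25 of 28 voters prefer Y to S.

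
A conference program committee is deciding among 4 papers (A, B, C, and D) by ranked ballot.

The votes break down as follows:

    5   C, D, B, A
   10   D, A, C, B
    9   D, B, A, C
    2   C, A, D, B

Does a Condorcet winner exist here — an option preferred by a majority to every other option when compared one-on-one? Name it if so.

Head-to-head results (26 voters total):
A vs B: B wins 14–12.
A vs C: A wins 19–7.
A vs D: D wins 24–2.
B vs C: C wins 17–9.
B vs D: D wins 26–0.
C vs D: D wins 19–7.
D beats each rival — A (24–2), B (26–0), C (19–7) — so D is the Condorcet winner.

D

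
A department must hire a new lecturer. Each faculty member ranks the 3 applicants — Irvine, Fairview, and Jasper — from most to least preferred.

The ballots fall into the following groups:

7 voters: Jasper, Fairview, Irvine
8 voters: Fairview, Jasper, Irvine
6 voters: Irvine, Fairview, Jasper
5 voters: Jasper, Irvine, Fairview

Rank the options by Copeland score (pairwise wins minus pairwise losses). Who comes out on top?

Fairview

Pairwise results:
  Irvine vs Fairview: Fairview wins 15–11.
  Irvine vs Jasper: Jasper wins 20–6.
  Fairview vs Jasper: Fairview wins 14–12.
Copeland scores (wins − losses):
  Irvine: 0 − 2 = -2
  Fairview: 2 − 0 = 2
  Jasper: 1 − 1 = 0
Fairview has the best Copeland score.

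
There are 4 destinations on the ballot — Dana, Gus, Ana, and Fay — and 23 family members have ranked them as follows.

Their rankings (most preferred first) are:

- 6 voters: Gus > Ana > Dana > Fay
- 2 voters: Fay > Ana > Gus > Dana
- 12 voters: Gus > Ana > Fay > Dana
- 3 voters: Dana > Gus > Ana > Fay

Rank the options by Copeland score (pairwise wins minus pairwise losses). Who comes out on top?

Gus

Pairwise results:
  Dana vs Gus: Gus wins 20–3.
  Dana vs Ana: Ana wins 20–3.
  Dana vs Fay: Fay wins 14–9.
  Gus vs Ana: Gus wins 21–2.
  Gus vs Fay: Gus wins 21–2.
  Ana vs Fay: Ana wins 21–2.
Copeland scores (wins − losses):
  Dana: 0 − 3 = -3
  Gus: 3 − 0 = 3
  Ana: 2 − 1 = 1
  Fay: 1 − 2 = -1
Gus has the best Copeland score.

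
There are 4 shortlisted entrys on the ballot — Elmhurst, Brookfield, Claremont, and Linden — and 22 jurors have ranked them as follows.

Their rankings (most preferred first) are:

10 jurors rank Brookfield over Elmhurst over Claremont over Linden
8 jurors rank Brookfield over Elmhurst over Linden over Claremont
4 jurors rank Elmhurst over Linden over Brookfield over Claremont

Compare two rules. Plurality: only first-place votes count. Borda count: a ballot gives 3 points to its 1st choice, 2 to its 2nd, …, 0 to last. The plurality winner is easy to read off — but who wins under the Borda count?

Brookfield

Plurality first-place counts: Elmhurst 4, Brookfield 18, Claremont 0, Linden 0 → Brookfield.
Borda totals: Elmhurst 48, Brookfield 58, Claremont 10, Linden 16 → Brookfield.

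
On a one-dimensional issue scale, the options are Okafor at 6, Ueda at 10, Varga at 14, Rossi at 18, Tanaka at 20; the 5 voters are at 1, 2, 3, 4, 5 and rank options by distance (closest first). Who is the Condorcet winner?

Okafor

With single-peaked preferences on a line, the Condorcet winner is the candidate closest to the median voter.
The median voter (position 3) is closest to Okafor at 6.
Check: Okafor vs Ueda — voters closer to Okafor: 5 of 5.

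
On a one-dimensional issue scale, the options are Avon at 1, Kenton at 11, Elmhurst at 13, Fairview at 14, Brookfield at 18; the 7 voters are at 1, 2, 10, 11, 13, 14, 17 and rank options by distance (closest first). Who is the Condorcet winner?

With single-peaked preferences on a line, the Condorcet winner is the candidate closest to the median voter.
The median voter (position 11) is closest to Kenton at 11.
Check: Kenton vs Avon — voters closer to Kenton: 5 of 7.

Kenton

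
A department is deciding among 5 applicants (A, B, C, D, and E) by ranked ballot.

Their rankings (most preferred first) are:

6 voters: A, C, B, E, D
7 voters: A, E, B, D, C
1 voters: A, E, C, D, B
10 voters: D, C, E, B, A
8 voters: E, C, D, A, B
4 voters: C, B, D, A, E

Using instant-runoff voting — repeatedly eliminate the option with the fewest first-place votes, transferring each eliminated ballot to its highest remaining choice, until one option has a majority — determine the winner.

Round 1: A 14, D 10, E 8, C 4, B 0. B has the fewest and is eliminated.
Round 2: A 14, D 10, E 8, C 4. C has the fewest and is eliminated.
Round 3: A 14, D 14, E 8. E has the fewest and is eliminated.
Round 4: D 22, A 14. D has a majority.

D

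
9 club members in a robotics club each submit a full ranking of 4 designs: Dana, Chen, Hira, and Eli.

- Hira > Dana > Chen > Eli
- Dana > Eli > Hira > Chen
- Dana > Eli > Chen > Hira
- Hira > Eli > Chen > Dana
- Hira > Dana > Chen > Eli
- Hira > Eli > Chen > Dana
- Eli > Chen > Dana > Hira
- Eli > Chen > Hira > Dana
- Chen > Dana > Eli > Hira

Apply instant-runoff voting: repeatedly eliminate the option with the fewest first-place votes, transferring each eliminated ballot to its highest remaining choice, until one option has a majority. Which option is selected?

Round 1: Hira 4, Dana 2, Eli 2, Chen 1. Chen has the fewest and is eliminated.
Round 2: Hira 4, Dana 3, Eli 2. Eli has the fewest and is eliminated.
Round 3: Hira 5, Dana 4. Hira has a majority.

Hira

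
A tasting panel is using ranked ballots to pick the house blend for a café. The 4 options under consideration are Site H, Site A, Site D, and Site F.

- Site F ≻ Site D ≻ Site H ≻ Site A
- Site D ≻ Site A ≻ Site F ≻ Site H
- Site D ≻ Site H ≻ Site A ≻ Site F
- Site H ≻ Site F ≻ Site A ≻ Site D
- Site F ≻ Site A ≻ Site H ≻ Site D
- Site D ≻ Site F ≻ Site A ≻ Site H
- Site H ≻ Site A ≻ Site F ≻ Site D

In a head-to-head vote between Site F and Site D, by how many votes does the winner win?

1

Ballots ranking Site F above Site D: 4.
Ballots ranking Site D above Site F: 3.
Site F wins 4–3, a margin of 1.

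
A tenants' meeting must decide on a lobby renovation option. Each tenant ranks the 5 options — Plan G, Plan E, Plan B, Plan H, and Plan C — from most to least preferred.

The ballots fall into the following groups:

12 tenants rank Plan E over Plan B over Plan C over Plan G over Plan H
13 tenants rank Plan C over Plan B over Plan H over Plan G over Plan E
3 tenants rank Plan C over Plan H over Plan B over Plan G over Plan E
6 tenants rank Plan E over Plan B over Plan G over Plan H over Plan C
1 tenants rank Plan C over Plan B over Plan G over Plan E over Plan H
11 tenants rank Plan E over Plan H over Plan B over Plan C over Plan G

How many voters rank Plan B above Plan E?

17

Ballots ranking Plan B above Plan E: 13+3+1 = 17.
Ballots ranking Plan E above Plan B: 12+6+11 = 29.
So 17 of 46 voters prefer Plan B to Plan E.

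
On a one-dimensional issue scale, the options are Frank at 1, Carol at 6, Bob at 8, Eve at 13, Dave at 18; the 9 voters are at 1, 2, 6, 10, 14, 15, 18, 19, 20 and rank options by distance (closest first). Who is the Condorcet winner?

Eve

With single-peaked preferences on a line, the Condorcet winner is the candidate closest to the median voter.
The median voter (position 14) is closest to Eve at 13.
Check: Eve vs Frank — voters closer to Eve: 6 of 9.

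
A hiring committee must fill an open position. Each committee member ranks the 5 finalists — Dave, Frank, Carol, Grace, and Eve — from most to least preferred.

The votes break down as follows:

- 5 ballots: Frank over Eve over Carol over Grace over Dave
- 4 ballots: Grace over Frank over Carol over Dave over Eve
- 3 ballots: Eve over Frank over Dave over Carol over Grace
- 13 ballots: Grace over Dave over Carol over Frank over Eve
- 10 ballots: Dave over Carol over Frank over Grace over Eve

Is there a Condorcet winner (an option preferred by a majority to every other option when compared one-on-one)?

No

Head-to-head results (35 voters total):
Dave vs Frank: Dave wins 23–12.
Dave vs Carol: Dave wins 26–9.
Dave vs Grace: Grace wins 22–13.
Dave vs Eve: Dave wins 27–8.
Frank vs Carol: Carol wins 23–12.
Frank vs Grace: Frank wins 18–17.
Frank vs Eve: Frank wins 32–3.
Carol vs Grace: Carol wins 18–17.
Carol vs Eve: Carol wins 27–8.
Grace vs Eve: Grace wins 27–8.
No candidate beats all others: Dave beats Frank beats Grace beats Dave, a majority cycle.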